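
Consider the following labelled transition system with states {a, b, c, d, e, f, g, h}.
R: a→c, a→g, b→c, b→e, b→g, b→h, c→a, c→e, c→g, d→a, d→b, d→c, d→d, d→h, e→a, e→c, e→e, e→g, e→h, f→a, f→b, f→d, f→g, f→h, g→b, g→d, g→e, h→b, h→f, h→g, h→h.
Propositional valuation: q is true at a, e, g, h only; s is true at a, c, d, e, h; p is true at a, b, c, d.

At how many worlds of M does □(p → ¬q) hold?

Let φ = □(p → ¬q). Evaluate φ at each world:
  a (successors {c, g}): φ is true.
  b (successors {c, e, g, h}): φ is true.
  c (successors {a, e, g}): φ is false.
  d (successors {a, b, c, d, h}): φ is false.
  e (successors {a, c, e, g, h}): φ is false.
  f (successors {a, b, d, g, h}): φ is false.
  g (successors {b, d, e}): φ is true.
  h (successors {b, f, g, h}): φ is true.
For instance, at c:
  At c: □(p → ¬q) requires p → ¬q at every successor {a, e, g}.
    p → ¬q fails at a, so □(p → ¬q) is false at c.
Satisfying worlds: {a, b, g, h}

4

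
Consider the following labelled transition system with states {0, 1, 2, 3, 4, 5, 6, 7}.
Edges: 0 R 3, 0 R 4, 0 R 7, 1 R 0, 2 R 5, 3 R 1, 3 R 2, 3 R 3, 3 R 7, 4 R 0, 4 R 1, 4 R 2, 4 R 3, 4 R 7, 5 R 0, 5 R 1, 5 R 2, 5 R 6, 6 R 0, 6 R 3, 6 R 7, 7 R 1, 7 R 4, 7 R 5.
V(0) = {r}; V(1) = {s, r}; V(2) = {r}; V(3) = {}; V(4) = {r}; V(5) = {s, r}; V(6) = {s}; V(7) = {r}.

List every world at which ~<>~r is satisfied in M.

1, 2, 7

Let φ = ~<>~r. Evaluate φ at each world:
  0 (successors {3, 4, 7}): φ is false.
  1 (successors {0}): φ is true.
  2 (successors {5}): φ is true.
  3 (successors {1, 2, 3, 7}): φ is false.
  4 (successors {0, 1, 2, 3, 7}): φ is false.
  5 (successors {0, 1, 2, 6}): φ is false.
  6 (successors {0, 3, 7}): φ is false.
  7 (successors {1, 4, 5}): φ is true.
For instance, at 5:
  At 5: <>~r is true, so ~<>~r is false.
    At 5: <>~r requires ~r at some successor in {0, 1, 2, 6}.
      ~r holds at 6, so <>~r is true at 5.
Satisfying worlds: {1, 2, 7}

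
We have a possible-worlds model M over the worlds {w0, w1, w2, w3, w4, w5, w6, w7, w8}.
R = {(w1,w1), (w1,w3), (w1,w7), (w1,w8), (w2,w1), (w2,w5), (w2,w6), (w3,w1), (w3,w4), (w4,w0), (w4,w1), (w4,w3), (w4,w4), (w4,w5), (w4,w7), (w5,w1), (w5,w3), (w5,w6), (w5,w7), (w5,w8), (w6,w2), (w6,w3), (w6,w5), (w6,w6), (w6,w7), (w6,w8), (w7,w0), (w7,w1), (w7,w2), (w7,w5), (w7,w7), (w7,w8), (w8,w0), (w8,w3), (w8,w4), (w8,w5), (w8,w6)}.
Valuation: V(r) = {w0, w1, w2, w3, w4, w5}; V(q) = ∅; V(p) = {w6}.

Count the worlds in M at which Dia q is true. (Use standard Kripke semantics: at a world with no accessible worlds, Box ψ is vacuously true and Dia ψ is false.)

Let φ = Dia q. Evaluate φ at each world:
  w0 (successors ∅): φ is false.
  w1 (successors {w1, w3, w7, w8}): φ is false.
  w2 (successors {w1, w5, w6}): φ is false.
  w3 (successors {w1, w4}): φ is false.
  w4 (successors {w0, w1, w3, w4, w5, w7}): φ is false.
  w5 (successors {w1, w3, w6, w7, w8}): φ is false.
  w6 (successors {w2, w3, w5, w6, w7, w8}): φ is false.
  w7 (successors {w0, w1, w2, w5, w7, w8}): φ is false.
  w8 (successors {w0, w3, w4, w5, w6}): φ is false.
For instance, at w6:
  At w6: Dia q requires q at some successor in {w2, w3, w5, w6, w7, w8}.
    At w2: q is false.
    At w3: q is false.
    At w5: q is false.
    At w6: q is false.
    At w7: q is false.
    At w8: q is false.
  So Dia q is false at w6.
Satisfying worlds: none.

0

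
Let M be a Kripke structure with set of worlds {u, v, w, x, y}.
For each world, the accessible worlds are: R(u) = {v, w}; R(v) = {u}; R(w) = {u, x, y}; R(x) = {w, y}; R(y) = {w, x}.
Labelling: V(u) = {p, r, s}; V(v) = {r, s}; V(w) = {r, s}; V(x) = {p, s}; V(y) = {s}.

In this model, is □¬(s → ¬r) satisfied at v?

At v: □¬(s → ¬r) requires ¬(s → ¬r) at every successor {u}.
  At u: ¬(s → ¬r) is true.
So □¬(s → ¬r) is true at v.

Yes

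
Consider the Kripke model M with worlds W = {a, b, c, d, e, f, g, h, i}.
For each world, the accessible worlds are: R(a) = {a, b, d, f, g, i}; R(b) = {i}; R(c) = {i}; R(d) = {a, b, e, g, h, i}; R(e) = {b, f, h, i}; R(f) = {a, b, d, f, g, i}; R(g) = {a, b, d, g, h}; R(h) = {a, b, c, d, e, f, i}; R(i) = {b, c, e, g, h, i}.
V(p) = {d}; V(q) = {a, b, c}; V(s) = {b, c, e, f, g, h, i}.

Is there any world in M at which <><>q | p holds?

Recall that <>ψ holds at a world iff ψ holds at some accessible world.
Let φ = <><>q | p. Evaluate φ at each world:
  a (successors {a, b, d, f, g, i}): φ is true.
  b (successors {i}): φ is true.
  c (successors {i}): φ is true.
  d (successors {a, b, e, g, h, i}): φ is true.
  e (successors {b, f, h, i}): φ is true.
  f (successors {a, b, d, f, g, i}): φ is true.
  g (successors {a, b, d, g, h}): φ is true.
  h (successors {a, b, c, d, e, f, i}): φ is true.
  i (successors {b, c, e, g, h, i}): φ is true.
Detail at a (witness):
  At a: <><>q is true, p is false, so <><>q | p is true.
    At a: <><>q requires <>q at some successor in {a, b, d, f, g, i}.
      <>q holds at a, so <><>q is true at a.

Yes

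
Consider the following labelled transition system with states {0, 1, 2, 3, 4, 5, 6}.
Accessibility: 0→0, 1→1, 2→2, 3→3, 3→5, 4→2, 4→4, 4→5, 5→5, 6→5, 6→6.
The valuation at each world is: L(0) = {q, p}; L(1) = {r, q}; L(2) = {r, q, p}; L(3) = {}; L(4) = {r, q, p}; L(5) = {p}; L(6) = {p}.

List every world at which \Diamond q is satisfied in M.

0, 1, 2, 4

Recall that \Diamond ψ holds at a world iff ψ holds at some accessible world.
Let φ = \Diamond q. Evaluate φ at each world:
  0 (successors {0}): φ is true.
  1 (successors {1}): φ is true.
  2 (successors {2}): φ is true.
  3 (successors {3, 5}): φ is false.
  4 (successors {2, 4, 5}): φ is true.
  5 (successors {5}): φ is false.
  6 (successors {5, 6}): φ is false.
For instance, at 3:
  At 3: \Diamond q requires q at some successor in {3, 5}.
    At 3: q is false.
    At 5: q is false.
  So \Diamond q is false at 3.
Satisfying worlds: {0, 1, 2, 4}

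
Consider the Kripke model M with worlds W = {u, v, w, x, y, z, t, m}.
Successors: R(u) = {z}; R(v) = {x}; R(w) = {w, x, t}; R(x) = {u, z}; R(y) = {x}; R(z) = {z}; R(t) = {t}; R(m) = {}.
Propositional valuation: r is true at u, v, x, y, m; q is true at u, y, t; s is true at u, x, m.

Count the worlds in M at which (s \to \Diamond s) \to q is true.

Let φ = (s \to \Diamond s) \to q. Evaluate φ at each world:
  u (successors {z}): φ is true.
  v (successors {x}): φ is false.
  w (successors {w, x, t}): φ is false.
  x (successors {u, z}): φ is false.
  y (successors {x}): φ is true.
  z (successors {z}): φ is false.
  t (successors {t}): φ is true.
  m (successors ∅): φ is true.
For instance, at u:
  At u: s \to \Diamond s is false, q is true, so (s \to \Diamond s) \to q is true.
    At u: s is true, \Diamond s is false, so s \to \Diamond s is false.
      At u: \Diamond s requires s at some successor in {z}.
        At z: s is false.
      So \Diamond s is false at u.
Satisfying worlds: {u, y, t, m}

4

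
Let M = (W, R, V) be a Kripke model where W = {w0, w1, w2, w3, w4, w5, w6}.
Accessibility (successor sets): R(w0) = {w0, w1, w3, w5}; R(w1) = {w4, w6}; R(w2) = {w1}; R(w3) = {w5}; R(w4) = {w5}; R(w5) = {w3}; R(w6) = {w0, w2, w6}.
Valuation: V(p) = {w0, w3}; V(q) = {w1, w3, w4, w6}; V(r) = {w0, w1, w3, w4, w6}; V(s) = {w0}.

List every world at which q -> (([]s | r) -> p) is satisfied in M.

w0, w2, w3, w5

Recall that []ψ holds at a world iff ψ holds at every accessible world, and <>ψ holds iff ψ holds at some accessible world.
Let φ = q -> (([]s | r) -> p). Evaluate φ at each world:
  w0 (successors {w0, w1, w3, w5}): φ is true.
  w1 (successors {w4, w6}): φ is false.
  w2 (successors {w1}): φ is true.
  w3 (successors {w5}): φ is true.
  w4 (successors {w5}): φ is false.
  w5 (successors {w3}): φ is true.
  w6 (successors {w0, w2, w6}): φ is false.
For instance, at w0:
  At w0: q is false, ([]s | r) -> p is true, so q -> (([]s | r) -> p) is true.
    At w0: []s | r is true, p is true, so ([]s | r) -> p is true.
      At w0: []s is false, r is true, so []s | r is true.
Satisfying worlds: {w0, w2, w3, w5}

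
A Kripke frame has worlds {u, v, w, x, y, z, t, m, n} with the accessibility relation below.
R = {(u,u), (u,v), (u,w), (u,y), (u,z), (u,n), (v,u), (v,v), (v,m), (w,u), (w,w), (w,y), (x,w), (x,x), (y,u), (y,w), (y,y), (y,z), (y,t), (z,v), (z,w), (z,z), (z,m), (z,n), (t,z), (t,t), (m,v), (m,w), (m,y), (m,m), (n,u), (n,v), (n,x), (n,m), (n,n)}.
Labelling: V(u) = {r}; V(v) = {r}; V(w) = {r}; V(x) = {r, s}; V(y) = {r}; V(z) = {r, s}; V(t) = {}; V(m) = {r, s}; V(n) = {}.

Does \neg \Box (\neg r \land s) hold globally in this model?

Let φ = \neg \Box (\neg r \land s). Evaluate φ at each world:
  u (successors {u, v, w, y, z, n}): φ is true.
  v (successors {u, v, m}): φ is true.
  w (successors {u, w, y}): φ is true.
  x (successors {w, x}): φ is true.
  y (successors {u, w, y, z, t}): φ is true.
  z (successors {v, w, z, m, n}): φ is true.
  t (successors {z, t}): φ is true.
  m (successors {v, w, y, m}): φ is true.
  n (successors {u, v, x, m, n}): φ is true.
For instance, at z:
  At z: \Box (\neg r \land s) is false, so \neg \Box (\neg r \land s) is true.
    At z: \Box (\neg r \land s) requires \neg r \land s at every successor {v, w, z, m, n}.
      \neg r \land s fails at v, so \Box (\neg r \land s) is false at z.

Yes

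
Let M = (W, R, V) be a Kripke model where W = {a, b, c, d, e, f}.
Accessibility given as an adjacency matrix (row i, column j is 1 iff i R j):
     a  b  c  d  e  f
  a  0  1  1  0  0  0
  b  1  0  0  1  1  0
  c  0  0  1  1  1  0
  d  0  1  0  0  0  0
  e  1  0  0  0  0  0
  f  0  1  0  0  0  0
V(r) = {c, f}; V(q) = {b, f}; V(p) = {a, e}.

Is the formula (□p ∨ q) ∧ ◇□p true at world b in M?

Yes

At b: □p ∨ q is true, ◇□p is true, so (□p ∨ q) ∧ ◇□p is true.
  At b: □p is false, q is true, so □p ∨ q is true.
    At b: □p requires p at every successor {a, d, e}.
      p fails at d, so □p is false at b.
  At b: ◇□p requires □p at some successor in {a, d, e}.
    □p holds at e, so ◇□p is true at b.
      At e: □p requires p at every successor {a}.
        At a: p is true.
      So □p is true at e.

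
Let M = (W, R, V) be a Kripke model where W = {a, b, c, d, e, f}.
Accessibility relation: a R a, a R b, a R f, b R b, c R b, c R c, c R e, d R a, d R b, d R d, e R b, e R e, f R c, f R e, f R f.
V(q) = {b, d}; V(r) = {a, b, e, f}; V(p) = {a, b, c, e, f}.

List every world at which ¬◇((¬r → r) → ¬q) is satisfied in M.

b

Let φ = ¬◇((¬r → r) → ¬q). Evaluate φ at each world:
  a (successors {a, b, f}): φ is false.
  b (successors {b}): φ is true.
  c (successors {b, c, e}): φ is false.
  d (successors {a, b, d}): φ is false.
  e (successors {b, e}): φ is false.
  f (successors {c, e, f}): φ is false.
For instance, at f:
  At f: ◇((¬r → r) → ¬q) is true, so ¬◇((¬r → r) → ¬q) is false.
    At f: ◇((¬r → r) → ¬q) requires (¬r → r) → ¬q at some successor in {c, e, f}.
      (¬r → r) → ¬q holds at c, so ◇((¬r → r) → ¬q) is true at f.
Satisfying worlds: {b}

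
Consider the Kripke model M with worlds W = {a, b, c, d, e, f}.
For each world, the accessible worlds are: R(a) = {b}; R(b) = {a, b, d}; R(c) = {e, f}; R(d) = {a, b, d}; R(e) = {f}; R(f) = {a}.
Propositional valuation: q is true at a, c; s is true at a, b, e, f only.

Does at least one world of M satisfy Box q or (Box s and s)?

Yes

Recall that Box ψ holds at a world iff ψ holds at every accessible world, and Dia ψ holds iff ψ holds at some accessible world.
Let φ = Box q or (Box s and s). Evaluate φ at each world:
  a (successors {b}): φ is true.
  b (successors {a, b, d}): φ is false.
  c (successors {e, f}): φ is false.
  d (successors {a, b, d}): φ is false.
  e (successors {f}): φ is true.
  f (successors {a}): φ is true.
Detail at a (witness):
  At a: Box q is false, Box s and s is true, so Box q or (Box s and s) is true.
    At a: Box q requires q at every successor {b}.
      q fails at b, so Box q is false at a.
    At a: Box s is true, s is true, so Box s and s is true.
      At a: Box s requires s at every successor {b}.
        At b: s is true.
      So Box s is true at a.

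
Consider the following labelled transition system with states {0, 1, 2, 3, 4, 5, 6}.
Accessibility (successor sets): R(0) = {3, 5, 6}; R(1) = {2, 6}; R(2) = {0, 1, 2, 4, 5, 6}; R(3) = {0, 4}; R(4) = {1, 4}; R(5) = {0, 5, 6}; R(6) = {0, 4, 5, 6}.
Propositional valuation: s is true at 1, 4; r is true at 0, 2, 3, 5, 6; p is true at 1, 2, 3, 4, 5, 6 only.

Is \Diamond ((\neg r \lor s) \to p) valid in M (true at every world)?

Yes

Let φ = \Diamond ((\neg r \lor s) \to p). Evaluate φ at each world:
  0 (successors {3, 5, 6}): φ is true.
  1 (successors {2, 6}): φ is true.
  2 (successors {0, 1, 2, 4, 5, 6}): φ is true.
  3 (successors {0, 4}): φ is true.
  4 (successors {1, 4}): φ is true.
  5 (successors {0, 5, 6}): φ is true.
  6 (successors {0, 4, 5, 6}): φ is true.
For instance, at 6:
  At 6: \Diamond ((\neg r \lor s) \to p) requires (\neg r \lor s) \to p at some successor in {0, 4, 5, 6}.
    (\neg r \lor s) \to p holds at 0, so \Diamond ((\neg r \lor s) \to p) is true at 6.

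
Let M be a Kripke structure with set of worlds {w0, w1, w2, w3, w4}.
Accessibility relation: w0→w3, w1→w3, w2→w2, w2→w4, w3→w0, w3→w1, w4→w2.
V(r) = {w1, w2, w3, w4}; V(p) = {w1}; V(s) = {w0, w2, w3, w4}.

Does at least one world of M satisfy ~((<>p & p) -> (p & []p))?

No

Let φ = ~((<>p & p) -> (p & []p)). Evaluate φ at each world:
  w0 (successors {w3}): φ is false.
  w1 (successors {w3}): φ is false.
  w2 (successors {w2, w4}): φ is false.
  w3 (successors {w0, w1}): φ is false.
  w4 (successors {w2}): φ is false.
For instance, at w0:
  At w0: (<>p & p) -> (p & []p) is true, so ~((<>p & p) -> (p & []p)) is false.
    At w0: <>p & p is false, p & []p is false, so (<>p & p) -> (p & []p) is true.
      At w0: <>p is false, p is false, so <>p & p is false.
      At w0: p is false, []p is false, so p & []p is false.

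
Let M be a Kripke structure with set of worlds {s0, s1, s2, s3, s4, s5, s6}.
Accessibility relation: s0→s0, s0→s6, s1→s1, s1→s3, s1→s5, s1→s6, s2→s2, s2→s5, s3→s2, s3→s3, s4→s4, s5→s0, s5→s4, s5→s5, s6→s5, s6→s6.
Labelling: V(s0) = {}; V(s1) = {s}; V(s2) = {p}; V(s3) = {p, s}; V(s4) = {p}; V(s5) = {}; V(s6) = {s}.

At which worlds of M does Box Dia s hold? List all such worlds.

Let φ = Box Dia s. Evaluate φ at each world:
  s0 (successors {s0, s6}): φ is true.
  s1 (successors {s1, s3, s5, s6}): φ is false.
  s2 (successors {s2, s5}): φ is false.
  s3 (successors {s2, s3}): φ is false.
  s4 (successors {s4}): φ is false.
  s5 (successors {s0, s4, s5}): φ is false.
  s6 (successors {s5, s6}): φ is false.
For instance, at s6:
  At s6: Box Dia s requires Dia s at every successor {s5, s6}.
    Dia s fails at s5, so Box Dia s is false at s6.
      At s5: Dia s requires s at some successor in {s0, s4, s5}.
        At s0: s is false.
        At s4: s is false.
        At s5: s is false.
      So Dia s is false at s5.
Satisfying worlds: {s0}

s0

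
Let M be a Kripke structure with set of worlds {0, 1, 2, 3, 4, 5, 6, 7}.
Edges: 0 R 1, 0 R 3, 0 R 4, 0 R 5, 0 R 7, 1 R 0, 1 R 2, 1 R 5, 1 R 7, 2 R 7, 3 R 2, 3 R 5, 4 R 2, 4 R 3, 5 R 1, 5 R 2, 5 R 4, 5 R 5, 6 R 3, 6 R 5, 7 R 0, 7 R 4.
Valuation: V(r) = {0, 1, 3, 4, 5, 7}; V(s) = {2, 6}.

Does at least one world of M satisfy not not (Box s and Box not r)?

Let φ = not not (Box s and Box not r). Evaluate φ at each world:
  0 (successors {1, 3, 4, 5, 7}): φ is false.
  1 (successors {0, 2, 5, 7}): φ is false.
  2 (successors {7}): φ is false.
  3 (successors {2, 5}): φ is false.
  4 (successors {2, 3}): φ is false.
  5 (successors {1, 2, 4, 5}): φ is false.
  6 (successors {3, 5}): φ is false.
  7 (successors {0, 4}): φ is false.
For instance, at 2:
  At 2: not (Box s and Box not r) is true, so not not (Box s and Box not r) is false.
    At 2: Box s and Box not r is false, so not (Box s and Box not r) is true.
      At 2: Box s is false, Box not r is false, so Box s and Box not r is false.

No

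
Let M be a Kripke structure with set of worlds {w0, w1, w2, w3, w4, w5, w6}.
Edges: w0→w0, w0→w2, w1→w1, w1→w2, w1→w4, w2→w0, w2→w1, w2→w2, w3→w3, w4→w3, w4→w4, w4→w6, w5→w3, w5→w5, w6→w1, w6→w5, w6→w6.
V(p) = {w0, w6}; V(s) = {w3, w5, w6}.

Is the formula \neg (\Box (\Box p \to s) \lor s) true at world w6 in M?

At w6: \Box (\Box p \to s) \lor s is true, so \neg (\Box (\Box p \to s) \lor s) is false.
  At w6: \Box (\Box p \to s) is true, s is true, so \Box (\Box p \to s) \lor s is true.
    At w6: \Box (\Box p \to s) requires \Box p \to s at every successor {w1, w5, w6}.
      At w1: \Box p \to s is true.
      At w5: \Box p \to s is true.
      At w6: \Box p \to s is true.
    So \Box (\Box p \to s) is true at w6.

No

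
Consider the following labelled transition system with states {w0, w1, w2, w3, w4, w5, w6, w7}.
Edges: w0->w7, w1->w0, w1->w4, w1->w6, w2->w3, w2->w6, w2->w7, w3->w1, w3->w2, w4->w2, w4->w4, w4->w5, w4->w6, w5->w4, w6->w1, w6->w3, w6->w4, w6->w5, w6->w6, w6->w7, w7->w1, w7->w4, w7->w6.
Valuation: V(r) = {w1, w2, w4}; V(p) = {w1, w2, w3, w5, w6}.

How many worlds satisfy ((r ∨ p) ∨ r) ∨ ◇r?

7

Recall that ◇ψ holds at a world iff ψ holds at some accessible world.
Let φ = ((r ∨ p) ∨ r) ∨ ◇r. Evaluate φ at each world:
  w0 (successors {w7}): φ is false.
  w1 (successors {w0, w4, w6}): φ is true.
  w2 (successors {w3, w6, w7}): φ is true.
  w3 (successors {w1, w2}): φ is true.
  w4 (successors {w2, w4, w5, w6}): φ is true.
  w5 (successors {w4}): φ is true.
  w6 (successors {w1, w3, w4, w5, w6, w7}): φ is true.
  w7 (successors {w1, w4, w6}): φ is true.
For instance, at w2:
  At w2: (r ∨ p) ∨ r is true, ◇r is false, so ((r ∨ p) ∨ r) ∨ ◇r is true.
    At w2: ◇r requires r at some successor in {w3, w6, w7}.
      At w3: r is false.
      At w6: r is false.
      At w7: r is false.
    So ◇r is false at w2.
Satisfying worlds: {w1, w2, w3, w4, w5, w6, w7}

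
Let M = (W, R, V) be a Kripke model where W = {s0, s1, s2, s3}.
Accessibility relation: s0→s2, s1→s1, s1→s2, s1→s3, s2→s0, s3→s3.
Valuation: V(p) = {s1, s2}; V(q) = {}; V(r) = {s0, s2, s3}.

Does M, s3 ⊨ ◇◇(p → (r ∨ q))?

Yes

Recall that ◇ψ holds at a world iff ψ holds at some accessible world.
At s3: ◇◇(p → (r ∨ q)) requires ◇(p → (r ∨ q)) at some successor in {s3}.
  ◇(p → (r ∨ q)) holds at s3, so ◇◇(p → (r ∨ q)) is true at s3.
    At s3: ◇(p → (r ∨ q)) requires p → (r ∨ q) at some successor in {s3}.
      p → (r ∨ q) holds at s3, so ◇(p → (r ∨ q)) is true at s3.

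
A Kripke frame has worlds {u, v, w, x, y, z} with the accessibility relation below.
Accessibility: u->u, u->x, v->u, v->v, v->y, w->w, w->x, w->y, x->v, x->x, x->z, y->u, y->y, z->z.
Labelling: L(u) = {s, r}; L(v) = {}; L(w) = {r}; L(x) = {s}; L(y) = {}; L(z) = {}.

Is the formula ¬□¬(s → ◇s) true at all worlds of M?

Yes

Let φ = ¬□¬(s → ◇s). Evaluate φ at each world:
  u (successors {u, x}): φ is true.
  v (successors {u, v, y}): φ is true.
  w (successors {w, x, y}): φ is true.
  x (successors {v, x, z}): φ is true.
  y (successors {u, y}): φ is true.
  z (successors {z}): φ is true.
For instance, at w:
  At w: □¬(s → ◇s) is false, so ¬□¬(s → ◇s) is true.
    At w: □¬(s → ◇s) requires ¬(s → ◇s) at every successor {w, x, y}.
      ¬(s → ◇s) fails at w, so □¬(s → ◇s) is false at w.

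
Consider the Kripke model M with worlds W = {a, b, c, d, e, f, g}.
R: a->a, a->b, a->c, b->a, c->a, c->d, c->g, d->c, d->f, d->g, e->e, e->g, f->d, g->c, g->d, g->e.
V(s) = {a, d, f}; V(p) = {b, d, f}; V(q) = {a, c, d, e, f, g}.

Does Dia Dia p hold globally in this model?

Yes

Let φ = Dia Dia p. Evaluate φ at each world:
  a (successors {a, b, c}): φ is true.
  b (successors {a}): φ is true.
  c (successors {a, d, g}): φ is true.
  d (successors {c, f, g}): φ is true.
  e (successors {e, g}): φ is true.
  f (successors {d}): φ is true.
  g (successors {c, d, e}): φ is true.
For instance, at e:
  At e: Dia Dia p requires Dia p at some successor in {e, g}.
    Dia p holds at g, so Dia Dia p is true at e.
      At g: Dia p requires p at some successor in {c, d, e}.
        p holds at d, so Dia p is true at g.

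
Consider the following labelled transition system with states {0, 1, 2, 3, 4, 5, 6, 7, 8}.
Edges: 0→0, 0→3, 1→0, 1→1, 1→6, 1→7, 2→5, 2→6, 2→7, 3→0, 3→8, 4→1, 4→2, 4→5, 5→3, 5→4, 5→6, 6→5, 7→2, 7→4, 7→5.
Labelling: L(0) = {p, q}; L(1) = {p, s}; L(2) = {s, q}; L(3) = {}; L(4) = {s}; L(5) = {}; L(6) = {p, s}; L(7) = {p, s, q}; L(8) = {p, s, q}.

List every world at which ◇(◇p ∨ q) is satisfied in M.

0, 1, 2, 3, 4, 5, 6, 7

Recall that ◇ψ holds at a world iff ψ holds at some accessible world.
Let φ = ◇(◇p ∨ q). Evaluate φ at each world:
  0 (successors {0, 3}): φ is true.
  1 (successors {0, 1, 6, 7}): φ is true.
  2 (successors {5, 6, 7}): φ is true.
  3 (successors {0, 8}): φ is true.
  4 (successors {1, 2, 5}): φ is true.
  5 (successors {3, 4, 6}): φ is true.
  6 (successors {5}): φ is true.
  7 (successors {2, 4, 5}): φ is true.
  8 (successors ∅): φ is false.
For instance, at 0:
  At 0: ◇(◇p ∨ q) requires ◇p ∨ q at some successor in {0, 3}.
    ◇p ∨ q holds at 0, so ◇(◇p ∨ q) is true at 0.
      At 0: ◇p is true, q is true, so ◇p ∨ q is true.
Satisfying worlds: {0, 1, 2, 3, 4, 5, 6, 7}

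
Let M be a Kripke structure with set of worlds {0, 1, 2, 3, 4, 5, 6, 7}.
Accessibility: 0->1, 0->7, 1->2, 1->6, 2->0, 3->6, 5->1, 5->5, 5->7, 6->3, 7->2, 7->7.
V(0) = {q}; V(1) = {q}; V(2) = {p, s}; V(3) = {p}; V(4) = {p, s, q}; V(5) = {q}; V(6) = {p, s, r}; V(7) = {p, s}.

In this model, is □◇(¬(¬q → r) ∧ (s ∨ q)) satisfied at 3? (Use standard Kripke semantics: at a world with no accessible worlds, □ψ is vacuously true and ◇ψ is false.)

No

At 3: □◇(¬(¬q → r) ∧ (s ∨ q)) requires ◇(¬(¬q → r) ∧ (s ∨ q)) at every successor {6}.
  ◇(¬(¬q → r) ∧ (s ∨ q)) fails at 6, so □◇(¬(¬q → r) ∧ (s ∨ q)) is false at 3.
    At 6: ◇(¬(¬q → r) ∧ (s ∨ q)) requires ¬(¬q → r) ∧ (s ∨ q) at some successor in {3}.
      At 3: ¬(¬q → r) ∧ (s ∨ q) is false.
    So ◇(¬(¬q → r) ∧ (s ∨ q)) is false at 6.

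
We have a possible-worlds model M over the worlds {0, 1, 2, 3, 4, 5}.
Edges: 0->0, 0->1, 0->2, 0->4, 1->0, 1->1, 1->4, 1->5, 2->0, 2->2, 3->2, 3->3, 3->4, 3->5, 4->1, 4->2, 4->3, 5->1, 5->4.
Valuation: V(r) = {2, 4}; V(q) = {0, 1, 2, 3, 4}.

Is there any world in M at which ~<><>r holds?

No

Let φ = ~<><>r. Evaluate φ at each world:
  0 (successors {0, 1, 2, 4}): φ is false.
  1 (successors {0, 1, 4, 5}): φ is false.
  2 (successors {0, 2}): φ is false.
  3 (successors {2, 3, 4, 5}): φ is false.
  4 (successors {1, 2, 3}): φ is false.
  5 (successors {1, 4}): φ is false.
For instance, at 1:
  At 1: <><>r is true, so ~<><>r is false.
    At 1: <><>r requires <>r at some successor in {0, 1, 4, 5}.
      <>r holds at 0, so <><>r is true at 1.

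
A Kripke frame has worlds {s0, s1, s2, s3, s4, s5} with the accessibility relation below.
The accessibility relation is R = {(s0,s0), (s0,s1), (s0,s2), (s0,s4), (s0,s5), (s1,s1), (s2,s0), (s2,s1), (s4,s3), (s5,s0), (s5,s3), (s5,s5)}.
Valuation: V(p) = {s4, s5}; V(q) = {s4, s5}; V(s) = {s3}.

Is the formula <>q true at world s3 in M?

No

Recall that <>ψ holds at a world iff ψ holds at some accessible world.
At s3: no accessible worlds, so <>q is false.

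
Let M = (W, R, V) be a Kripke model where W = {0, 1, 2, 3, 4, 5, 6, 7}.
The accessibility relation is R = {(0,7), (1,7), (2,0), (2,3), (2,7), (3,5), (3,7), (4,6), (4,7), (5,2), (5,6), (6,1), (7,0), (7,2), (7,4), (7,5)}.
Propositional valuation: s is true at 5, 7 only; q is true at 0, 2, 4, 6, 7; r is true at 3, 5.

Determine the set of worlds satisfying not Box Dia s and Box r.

none

Let φ = not Box Dia s and Box r. Evaluate φ at each world:
  0 (successors {7}): φ is false.
  1 (successors {7}): φ is false.
  2 (successors {0, 3, 7}): φ is false.
  3 (successors {5, 7}): φ is false.
  4 (successors {6, 7}): φ is false.
  5 (successors {2, 6}): φ is false.
  6 (successors {1}): φ is false.
  7 (successors {0, 2, 4, 5}): φ is false.
For instance, at 2:
  At 2: not Box Dia s is false, Box r is false, so not Box Dia s and Box r is false.
    At 2: Box Dia s is true, so not Box Dia s is false.
      At 2: Box Dia s requires Dia s at every successor {0, 3, 7}.
        At 0: Dia s is true.
        At 3: Dia s is true.
        At 7: Dia s is true.
      So Box Dia s is true at 2.
    At 2: Box r requires r at every successor {0, 3, 7}.
      r fails at 0, so Box r is false at 2.
Satisfying worlds: none.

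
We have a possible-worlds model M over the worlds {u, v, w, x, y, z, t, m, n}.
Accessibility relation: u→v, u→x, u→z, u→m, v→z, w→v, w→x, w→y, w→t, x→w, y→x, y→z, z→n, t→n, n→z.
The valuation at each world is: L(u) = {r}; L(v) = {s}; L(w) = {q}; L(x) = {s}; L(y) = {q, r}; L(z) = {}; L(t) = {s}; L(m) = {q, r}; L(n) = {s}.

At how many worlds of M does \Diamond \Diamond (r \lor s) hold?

Let φ = \Diamond \Diamond (r \lor s). Evaluate φ at each world:
  u (successors {v, x, z, m}): φ is true.
  v (successors {z}): φ is true.
  w (successors {v, x, y, t}): φ is true.
  x (successors {w}): φ is true.
  y (successors {x, z}): φ is true.
  z (successors {n}): φ is false.
  t (successors {n}): φ is false.
  m (successors ∅): φ is false.
  n (successors {z}): φ is true.
For instance, at t:
  At t: \Diamond \Diamond (r \lor s) requires \Diamond (r \lor s) at some successor in {n}.
    At n: \Diamond (r \lor s) is false.
  So \Diamond \Diamond (r \lor s) is false at t.
Satisfying worlds: {u, v, w, x, y, n}

6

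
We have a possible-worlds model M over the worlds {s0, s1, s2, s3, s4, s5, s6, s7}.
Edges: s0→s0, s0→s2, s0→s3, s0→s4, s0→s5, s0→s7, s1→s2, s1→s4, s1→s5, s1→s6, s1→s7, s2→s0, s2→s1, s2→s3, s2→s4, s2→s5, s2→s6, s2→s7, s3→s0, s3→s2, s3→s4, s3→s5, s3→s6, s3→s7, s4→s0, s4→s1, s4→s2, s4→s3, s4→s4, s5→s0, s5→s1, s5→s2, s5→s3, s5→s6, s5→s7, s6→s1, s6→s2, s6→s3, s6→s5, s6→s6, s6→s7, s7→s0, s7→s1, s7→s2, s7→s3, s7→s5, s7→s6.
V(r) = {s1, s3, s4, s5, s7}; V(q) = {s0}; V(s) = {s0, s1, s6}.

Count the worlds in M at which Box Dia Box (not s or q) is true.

1

Let φ = Box Dia Box (not s or q). Evaluate φ at each world:
  s0 (successors {s0, s2, s3, s4, s5, s7}): φ is true.
  s1 (successors {s2, s4, s5, s6, s7}): φ is false.
  s2 (successors {s0, s1, s3, s4, s5, s6, s7}): φ is false.
  s3 (successors {s0, s2, s4, s5, s6, s7}): φ is false.
  s4 (successors {s0, s1, s2, s3, s4}): φ is false.
  s5 (successors {s0, s1, s2, s3, s6, s7}): φ is false.
  s6 (successors {s1, s2, s3, s5, s6, s7}): φ is false.
  s7 (successors {s0, s1, s2, s3, s5, s6}): φ is false.
For instance, at s0:
  At s0: Box Dia Box (not s or q) requires Dia Box (not s or q) at every successor {s0, s2, s3, s4, s5, s7}.
    At s0: Dia Box (not s or q) is true.
    At s2: Dia Box (not s or q) is true.
    At s3: Dia Box (not s or q) is true.
    At s4: Dia Box (not s or q) is true.
    At s5: Dia Box (not s or q) is true.
    At s7: Dia Box (not s or q) is true.
  So Box Dia Box (not s or q) is true at s0.
Satisfying worlds: {s0}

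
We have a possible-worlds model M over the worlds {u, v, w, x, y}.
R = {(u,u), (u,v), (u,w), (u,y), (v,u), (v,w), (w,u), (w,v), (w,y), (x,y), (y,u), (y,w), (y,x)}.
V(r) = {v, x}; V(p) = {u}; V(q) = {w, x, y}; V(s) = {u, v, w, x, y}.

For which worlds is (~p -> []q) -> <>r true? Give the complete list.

u, v, w, y

Recall that []ψ holds at a world iff ψ holds at every accessible world, and <>ψ holds iff ψ holds at some accessible world.
Let φ = (~p -> []q) -> <>r. Evaluate φ at each world:
  u (successors {u, v, w, y}): φ is true.
  v (successors {u, w}): φ is true.
  w (successors {u, v, y}): φ is true.
  x (successors {y}): φ is false.
  y (successors {u, w, x}): φ is true.
For instance, at u:
  At u: ~p -> []q is true, <>r is true, so (~p -> []q) -> <>r is true.
    At u: ~p is false, []q is false, so ~p -> []q is true.
      At u: []q requires q at every successor {u, v, w, y}.
        q fails at u, so []q is false at u.
    At u: <>r requires r at some successor in {u, v, w, y}.
      r holds at v, so <>r is true at u.
Satisfying worlds: {u, v, w, y}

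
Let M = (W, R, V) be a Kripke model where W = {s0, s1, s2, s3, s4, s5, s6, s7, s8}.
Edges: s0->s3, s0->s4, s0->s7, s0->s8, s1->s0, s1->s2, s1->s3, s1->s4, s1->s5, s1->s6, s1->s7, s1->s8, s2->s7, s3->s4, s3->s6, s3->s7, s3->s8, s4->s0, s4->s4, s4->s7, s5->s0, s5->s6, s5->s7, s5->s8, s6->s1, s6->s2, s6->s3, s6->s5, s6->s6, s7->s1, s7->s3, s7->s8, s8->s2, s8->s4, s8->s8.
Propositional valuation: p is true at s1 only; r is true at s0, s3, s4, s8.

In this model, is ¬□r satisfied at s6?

At s6: □r is false, so ¬□r is true.
  At s6: □r requires r at every successor {s1, s2, s3, s5, s6}.
    r fails at s1, so □r is false at s6.

Yes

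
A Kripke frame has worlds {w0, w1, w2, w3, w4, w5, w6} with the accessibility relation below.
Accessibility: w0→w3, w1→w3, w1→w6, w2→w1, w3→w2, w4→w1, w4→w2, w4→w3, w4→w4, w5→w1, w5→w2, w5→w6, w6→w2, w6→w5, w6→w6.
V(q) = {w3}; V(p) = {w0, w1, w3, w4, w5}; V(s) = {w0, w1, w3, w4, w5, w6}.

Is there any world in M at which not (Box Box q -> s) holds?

Let φ = not (Box Box q -> s). Evaluate φ at each world:
  w0 (successors {w3}): φ is false.
  w1 (successors {w3, w6}): φ is false.
  w2 (successors {w1}): φ is false.
  w3 (successors {w2}): φ is false.
  w4 (successors {w1, w2, w3, w4}): φ is false.
  w5 (successors {w1, w2, w6}): φ is false.
  w6 (successors {w2, w5, w6}): φ is false.
For instance, at w2:
  At w2: Box Box q -> s is true, so not (Box Box q -> s) is false.
    At w2: Box Box q is false, s is false, so Box Box q -> s is true.
      At w2: Box Box q requires Box q at every successor {w1}.
        Box q fails at w1, so Box Box q is false at w2.

No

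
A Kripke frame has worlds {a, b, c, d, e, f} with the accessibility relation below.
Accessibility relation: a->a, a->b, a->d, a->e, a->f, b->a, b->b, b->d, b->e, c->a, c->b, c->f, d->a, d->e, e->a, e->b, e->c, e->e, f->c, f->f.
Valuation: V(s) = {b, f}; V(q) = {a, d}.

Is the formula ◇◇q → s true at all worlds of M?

Let φ = ◇◇q → s. Evaluate φ at each world:
  a (successors {a, b, d, e, f}): φ is false.
  b (successors {a, b, d, e}): φ is true.
  c (successors {a, b, f}): φ is false.
  d (successors {a, e}): φ is false.
  e (successors {a, b, c, e}): φ is false.
  f (successors {c, f}): φ is true.
Detail at a (counterexample):
  At a: ◇◇q is true, s is false, so ◇◇q → s is false.
    At a: ◇◇q requires ◇q at some successor in {a, b, d, e, f}.
      ◇q holds at a, so ◇◇q is true at a.

No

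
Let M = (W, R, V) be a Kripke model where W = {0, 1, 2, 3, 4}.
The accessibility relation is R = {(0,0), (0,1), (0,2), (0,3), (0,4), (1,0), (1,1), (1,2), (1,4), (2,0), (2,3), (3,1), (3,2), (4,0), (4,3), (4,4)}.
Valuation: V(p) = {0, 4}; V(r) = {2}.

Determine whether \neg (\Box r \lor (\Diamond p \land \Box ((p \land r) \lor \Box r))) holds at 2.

Yes

Recall that \Box ψ holds at a world iff ψ holds at every accessible world, and \Diamond ψ holds iff ψ holds at some accessible world.
At 2: \Box r \lor (\Diamond p \land \Box ((p \land r) \lor \Box r)) is false, so \neg (\Box r \lor (\Diamond p \land \Box ((p \land r) \lor \Box r))) is true.
  At 2: \Box r is false, \Diamond p \land \Box ((p \land r) \lor \Box r) is false, so \Box r \lor (\Diamond p \land \Box ((p \land r) \lor \Box r)) is false.
    At 2: \Box r requires r at every successor {0, 3}.
      r fails at 0, so \Box r is false at 2.
    At 2: \Diamond p is true, \Box ((p \land r) \lor \Box r) is false, so \Diamond p \land \Box ((p \land r) \lor \Box r) is false.
      At 2: \Diamond p requires p at some successor in {0, 3}.
        p holds at 0, so \Diamond p is true at 2.
      At 2: \Box ((p \land r) \lor \Box r) requires (p \land r) \lor \Box r at every successor {0, 3}.
        (p \land r) \lor \Box r fails at 0, so \Box ((p \land r) \lor \Box r) is false at 2.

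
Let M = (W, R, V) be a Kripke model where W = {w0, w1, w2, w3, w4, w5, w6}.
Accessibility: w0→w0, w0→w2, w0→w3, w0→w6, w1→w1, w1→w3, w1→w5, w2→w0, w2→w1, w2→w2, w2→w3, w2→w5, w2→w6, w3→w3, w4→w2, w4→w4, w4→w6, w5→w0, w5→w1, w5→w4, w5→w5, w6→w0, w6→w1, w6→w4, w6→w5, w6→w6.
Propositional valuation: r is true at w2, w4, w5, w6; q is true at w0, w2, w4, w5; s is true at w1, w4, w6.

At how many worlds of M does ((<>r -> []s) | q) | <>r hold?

Let φ = ((<>r -> []s) | q) | <>r. Evaluate φ at each world:
  w0 (successors {w0, w2, w3, w6}): φ is true.
  w1 (successors {w1, w3, w5}): φ is true.
  w2 (successors {w0, w1, w2, w3, w5, w6}): φ is true.
  w3 (successors {w3}): φ is true.
  w4 (successors {w2, w4, w6}): φ is true.
  w5 (successors {w0, w1, w4, w5}): φ is true.
  w6 (successors {w0, w1, w4, w5, w6}): φ is true.
For instance, at w6:
  At w6: (<>r -> []s) | q is false, <>r is true, so ((<>r -> []s) | q) | <>r is true.
    At w6: <>r -> []s is false, q is false, so (<>r -> []s) | q is false.
      At w6: <>r is true, []s is false, so <>r -> []s is false.
    At w6: <>r requires r at some successor in {w0, w1, w4, w5, w6}.
      r holds at w4, so <>r is true at w6.
Satisfying worlds: {w0, w1, w2, w3, w4, w5, w6}

7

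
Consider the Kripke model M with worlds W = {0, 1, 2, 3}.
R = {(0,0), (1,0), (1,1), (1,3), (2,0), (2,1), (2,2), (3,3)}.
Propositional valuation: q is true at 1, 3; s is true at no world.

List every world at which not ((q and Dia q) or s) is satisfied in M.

0, 2

Let φ = not ((q and Dia q) or s). Evaluate φ at each world:
  0 (successors {0}): φ is true.
  1 (successors {0, 1, 3}): φ is false.
  2 (successors {0, 1, 2}): φ is true.
  3 (successors {3}): φ is false.
For instance, at 0:
  At 0: (q and Dia q) or s is false, so not ((q and Dia q) or s) is true.
    At 0: q and Dia q is false, s is false, so (q and Dia q) or s is false.
      At 0: q is false, Dia q is false, so q and Dia q is false.
Satisfying worlds: {0, 2}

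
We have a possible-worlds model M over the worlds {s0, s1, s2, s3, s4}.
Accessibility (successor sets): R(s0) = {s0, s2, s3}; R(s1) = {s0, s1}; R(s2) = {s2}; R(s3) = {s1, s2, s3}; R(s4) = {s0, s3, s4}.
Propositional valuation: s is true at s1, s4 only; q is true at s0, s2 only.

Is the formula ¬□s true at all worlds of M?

Yes

Recall that □ψ holds at a world iff ψ holds at every accessible world, and ◇ψ holds iff ψ holds at some accessible world.
Let φ = ¬□s. Evaluate φ at each world:
  s0 (successors {s0, s2, s3}): φ is true.
  s1 (successors {s0, s1}): φ is true.
  s2 (successors {s2}): φ is true.
  s3 (successors {s1, s2, s3}): φ is true.
  s4 (successors {s0, s3, s4}): φ is true.
For instance, at s1:
  At s1: □s is false, so ¬□s is true.
    At s1: □s requires s at every successor {s0, s1}.
      s fails at s0, so □s is false at s1.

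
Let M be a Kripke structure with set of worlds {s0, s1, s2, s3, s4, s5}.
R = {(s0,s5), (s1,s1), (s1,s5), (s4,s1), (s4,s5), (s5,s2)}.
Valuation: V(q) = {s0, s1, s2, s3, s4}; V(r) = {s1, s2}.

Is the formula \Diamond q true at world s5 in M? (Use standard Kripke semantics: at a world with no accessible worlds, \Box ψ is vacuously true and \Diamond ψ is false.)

Yes

Recall that \Diamond ψ holds at a world iff ψ holds at some accessible world.
At s5: \Diamond q requires q at some successor in {s2}.
  q holds at s2, so \Diamond q is true at s5.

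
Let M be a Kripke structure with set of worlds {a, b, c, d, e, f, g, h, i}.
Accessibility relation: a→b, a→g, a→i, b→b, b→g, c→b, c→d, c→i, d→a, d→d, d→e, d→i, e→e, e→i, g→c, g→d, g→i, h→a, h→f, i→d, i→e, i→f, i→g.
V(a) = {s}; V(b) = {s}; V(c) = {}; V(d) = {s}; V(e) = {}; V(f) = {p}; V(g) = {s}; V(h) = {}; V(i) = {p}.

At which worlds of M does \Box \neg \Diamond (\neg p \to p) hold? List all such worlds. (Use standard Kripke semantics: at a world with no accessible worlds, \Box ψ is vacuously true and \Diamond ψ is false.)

Let φ = \Box \neg \Diamond (\neg p \to p). Evaluate φ at each world:
  a (successors {b, g, i}): φ is false.
  b (successors {b, g}): φ is false.
  c (successors {b, d, i}): φ is false.
  d (successors {a, d, e, i}): φ is false.
  e (successors {e, i}): φ is false.
  f (successors ∅): φ is true.
  g (successors {c, d, i}): φ is false.
  h (successors {a, f}): φ is false.
  i (successors {d, e, f, g}): φ is false.
For instance, at c:
  At c: \Box \neg \Diamond (\neg p \to p) requires \neg \Diamond (\neg p \to p) at every successor {b, d, i}.
    \neg \Diamond (\neg p \to p) fails at d, so \Box \neg \Diamond (\neg p \to p) is false at c.
      At d: \Diamond (\neg p \to p) is true, so \neg \Diamond (\neg p \to p) is false.
Satisfying worlds: {f}

f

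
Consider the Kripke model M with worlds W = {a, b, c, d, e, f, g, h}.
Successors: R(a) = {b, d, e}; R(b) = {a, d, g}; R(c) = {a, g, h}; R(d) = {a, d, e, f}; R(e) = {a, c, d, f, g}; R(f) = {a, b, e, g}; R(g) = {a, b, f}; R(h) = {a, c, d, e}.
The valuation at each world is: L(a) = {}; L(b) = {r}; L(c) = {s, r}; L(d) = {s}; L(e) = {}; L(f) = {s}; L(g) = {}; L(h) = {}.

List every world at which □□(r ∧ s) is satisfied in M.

none

Recall that □ψ holds at a world iff ψ holds at every accessible world, and ◇ψ holds iff ψ holds at some accessible world.
Let φ = □□(r ∧ s). Evaluate φ at each world:
  a (successors {b, d, e}): φ is false.
  b (successors {a, d, g}): φ is false.
  c (successors {a, g, h}): φ is false.
  d (successors {a, d, e, f}): φ is false.
  e (successors {a, c, d, f, g}): φ is false.
  f (successors {a, b, e, g}): φ is false.
  g (successors {a, b, f}): φ is false.
  h (successors {a, c, d, e}): φ is false.
For instance, at e:
  At e: □□(r ∧ s) requires □(r ∧ s) at every successor {a, c, d, f, g}.
    □(r ∧ s) fails at a, so □□(r ∧ s) is false at e.
      At a: □(r ∧ s) requires r ∧ s at every successor {b, d, e}.
        r ∧ s fails at b, so □(r ∧ s) is false at a.
Satisfying worlds: none.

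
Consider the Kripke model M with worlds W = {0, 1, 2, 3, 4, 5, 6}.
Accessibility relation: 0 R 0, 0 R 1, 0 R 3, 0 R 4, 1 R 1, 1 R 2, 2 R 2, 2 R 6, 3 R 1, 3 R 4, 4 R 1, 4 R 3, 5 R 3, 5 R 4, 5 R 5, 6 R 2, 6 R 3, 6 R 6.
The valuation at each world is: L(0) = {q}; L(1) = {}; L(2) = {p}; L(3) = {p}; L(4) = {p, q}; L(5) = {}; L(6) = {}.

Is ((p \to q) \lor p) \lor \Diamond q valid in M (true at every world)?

Recall that \Diamond ψ holds at a world iff ψ holds at some accessible world.
Let φ = ((p \to q) \lor p) \lor \Diamond q. Evaluate φ at each world:
  0 (successors {0, 1, 3, 4}): φ is true.
  1 (successors {1, 2}): φ is true.
  2 (successors {2, 6}): φ is true.
  3 (successors {1, 4}): φ is true.
  4 (successors {1, 3}): φ is true.
  5 (successors {3, 4, 5}): φ is true.
  6 (successors {2, 3, 6}): φ is true.
For instance, at 6:
  At 6: (p \to q) \lor p is true, \Diamond q is false, so ((p \to q) \lor p) \lor \Diamond q is true.
    At 6: \Diamond q requires q at some successor in {2, 3, 6}.
      At 2: q is false.
      At 3: q is false.
      At 6: q is false.
    So \Diamond q is false at 6.

Yes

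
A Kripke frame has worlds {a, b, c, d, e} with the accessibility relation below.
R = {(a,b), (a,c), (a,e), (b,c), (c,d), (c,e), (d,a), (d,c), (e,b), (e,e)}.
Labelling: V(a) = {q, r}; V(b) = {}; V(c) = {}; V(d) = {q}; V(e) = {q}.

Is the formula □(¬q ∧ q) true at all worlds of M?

No

Let φ = □(¬q ∧ q). Evaluate φ at each world:
  a (successors {b, c, e}): φ is false.
  b (successors {c}): φ is false.
  c (successors {d, e}): φ is false.
  d (successors {a, c}): φ is false.
  e (successors {b, e}): φ is false.
Detail at a (counterexample):
  At a: □(¬q ∧ q) requires ¬q ∧ q at every successor {b, c, e}.
    ¬q ∧ q fails at b, so □(¬q ∧ q) is false at a.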